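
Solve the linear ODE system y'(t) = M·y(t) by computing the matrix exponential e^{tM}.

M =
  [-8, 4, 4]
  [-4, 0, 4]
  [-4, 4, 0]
e^{tM} =
  [-1 + 2*exp(-4*t), 1 - exp(-4*t), 1 - exp(-4*t)]
  [-1 + exp(-4*t), 1, 1 - exp(-4*t)]
  [-1 + exp(-4*t), 1 - exp(-4*t), 1]

Strategy: write M = P · J · P⁻¹ where J is a Jordan canonical form, so e^{tM} = P · e^{tJ} · P⁻¹, and e^{tJ} can be computed block-by-block.

M has Jordan form
J =
  [-4,  0, 0]
  [ 0, -4, 0]
  [ 0,  0, 0]
(up to reordering of blocks).

Per-block formulas:
  For a 1×1 block at λ = -4: exp(t · [-4]) = [e^(-4t)].
  For a 1×1 block at λ = 0: exp(t · [0]) = [e^(0t)].

After assembling e^{tJ} and conjugating by P, we get:

e^{tM} =
  [-1 + 2*exp(-4*t), 1 - exp(-4*t), 1 - exp(-4*t)]
  [-1 + exp(-4*t), 1, 1 - exp(-4*t)]
  [-1 + exp(-4*t), 1 - exp(-4*t), 1]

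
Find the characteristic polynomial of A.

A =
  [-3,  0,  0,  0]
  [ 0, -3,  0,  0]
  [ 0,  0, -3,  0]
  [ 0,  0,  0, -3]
x^4 + 12*x^3 + 54*x^2 + 108*x + 81

Expanding det(x·I − A) (e.g. by cofactor expansion or by noting that A is similar to its Jordan form J, which has the same characteristic polynomial as A) gives
  χ_A(x) = x^4 + 12*x^3 + 54*x^2 + 108*x + 81
which factors as (x + 3)^4. The eigenvalues (with algebraic multiplicities) are λ = -3 with multiplicity 4.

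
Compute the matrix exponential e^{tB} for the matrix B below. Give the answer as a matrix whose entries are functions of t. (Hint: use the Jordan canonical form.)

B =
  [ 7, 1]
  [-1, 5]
e^{tB} =
  [t*exp(6*t) + exp(6*t), t*exp(6*t)]
  [-t*exp(6*t), -t*exp(6*t) + exp(6*t)]

Strategy: write B = P · J · P⁻¹ where J is a Jordan canonical form, so e^{tB} = P · e^{tJ} · P⁻¹, and e^{tJ} can be computed block-by-block.

B has Jordan form
J =
  [6, 1]
  [0, 6]
(up to reordering of blocks).

Per-block formulas:
  For a 2×2 Jordan block J_2(6): exp(t · J_2(6)) = e^(6t)·(I + t·N), where N is the 2×2 nilpotent shift.

After assembling e^{tJ} and conjugating by P, we get:

e^{tB} =
  [t*exp(6*t) + exp(6*t), t*exp(6*t)]
  [-t*exp(6*t), -t*exp(6*t) + exp(6*t)]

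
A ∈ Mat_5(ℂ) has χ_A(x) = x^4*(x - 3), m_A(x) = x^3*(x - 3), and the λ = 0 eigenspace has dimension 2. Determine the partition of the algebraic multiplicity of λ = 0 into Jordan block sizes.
Block sizes for λ = 0: [3, 1]

Step 1 — from the characteristic polynomial, algebraic multiplicity of λ = 0 is 4. From dim ker(A − (0)·I) = 2, there are exactly 2 Jordan blocks for λ = 0.
Step 2 — from the minimal polynomial, the factor (x − 0)^3 tells us the largest block for λ = 0 has size 3.
Step 3 — with total size 4, 2 blocks, and largest block 3, the block sizes (in nonincreasing order) are [3, 1].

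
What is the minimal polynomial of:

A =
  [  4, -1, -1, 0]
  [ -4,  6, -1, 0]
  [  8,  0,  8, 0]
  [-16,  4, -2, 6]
x^3 - 18*x^2 + 108*x - 216

The characteristic polynomial is χ_A(x) = (x - 6)^4, so the eigenvalues are known. The minimal polynomial is
  m_A(x) = Π_λ (x − λ)^{k_λ}
where k_λ is the size of the *largest* Jordan block for λ (equivalently, the smallest k with (A − λI)^k v = 0 for every generalised eigenvector v of λ).

  λ = 6: largest Jordan block has size 3, contributing (x − 6)^3

So m_A(x) = (x - 6)^3 = x^3 - 18*x^2 + 108*x - 216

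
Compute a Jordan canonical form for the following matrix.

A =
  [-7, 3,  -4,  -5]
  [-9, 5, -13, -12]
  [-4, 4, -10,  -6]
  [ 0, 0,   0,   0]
J_3(-4) ⊕ J_1(0)

The characteristic polynomial is
  det(x·I − A) = x^4 + 12*x^3 + 48*x^2 + 64*x = x*(x + 4)^3

Eigenvalues and multiplicities (the geometric multiplicity of λ is n − rank(A − λI), which equals the number of Jordan blocks for λ):
  λ = -4: algebraic multiplicity = 3, geometric multiplicity = 1
  λ = 0: algebraic multiplicity = 1, geometric multiplicity = 1

Determining the block sizes for each eigenvalue:
  λ = -4: one block (gm = 1), so the single block has size am = 3 → block sizes [3]
  λ = 0: one block (gm = 1), so the single block has size am = 1 → block sizes [1]

Assembling the blocks gives a Jordan form
J =
  [-4,  1,  0, 0]
  [ 0, -4,  1, 0]
  [ 0,  0, -4, 0]
  [ 0,  0,  0, 0]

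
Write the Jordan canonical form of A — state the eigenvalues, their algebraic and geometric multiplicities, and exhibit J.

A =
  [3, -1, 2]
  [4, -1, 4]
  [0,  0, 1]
J_2(1) ⊕ J_1(1)

The characteristic polynomial is
  det(x·I − A) = x^3 - 3*x^2 + 3*x - 1 = (x - 1)^3

Eigenvalues and multiplicities (the geometric multiplicity of λ is n − rank(A − λI), which equals the number of Jordan blocks for λ):
  λ = 1: algebraic multiplicity = 3, geometric multiplicity = 2

Determining the block sizes for each eigenvalue:
  λ = 1: 2 blocks summing to 3 forces exactly one block of size 2 and the rest size 1 → block sizes [2, 1]

Assembling the blocks gives a Jordan form
J =
  [1, 1, 0]
  [0, 1, 0]
  [0, 0, 1]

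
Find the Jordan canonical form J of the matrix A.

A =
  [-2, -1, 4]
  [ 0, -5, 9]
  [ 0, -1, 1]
J_3(-2)

The characteristic polynomial is
  det(x·I − A) = x^3 + 6*x^2 + 12*x + 8 = (x + 2)^3

Eigenvalues and multiplicities (the geometric multiplicity of λ is n − rank(A − λI), which equals the number of Jordan blocks for λ):
  λ = -2: algebraic multiplicity = 3, geometric multiplicity = 1

Determining the block sizes for each eigenvalue:
  λ = -2: one block (gm = 1), so the single block has size am = 3 → block sizes [3]

Assembling the blocks gives a Jordan form
J =
  [-2,  1,  0]
  [ 0, -2,  1]
  [ 0,  0, -2]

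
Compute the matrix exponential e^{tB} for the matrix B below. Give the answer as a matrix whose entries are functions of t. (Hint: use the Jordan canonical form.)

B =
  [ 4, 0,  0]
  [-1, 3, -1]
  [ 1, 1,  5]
e^{tB} =
  [exp(4*t), 0, 0]
  [-t*exp(4*t), -t*exp(4*t) + exp(4*t), -t*exp(4*t)]
  [t*exp(4*t), t*exp(4*t), t*exp(4*t) + exp(4*t)]

Strategy: write B = P · J · P⁻¹ where J is a Jordan canonical form, so e^{tB} = P · e^{tJ} · P⁻¹, and e^{tJ} can be computed block-by-block.

B has Jordan form
J =
  [4, 1, 0]
  [0, 4, 0]
  [0, 0, 4]
(up to reordering of blocks).

Per-block formulas:
  For a 2×2 Jordan block J_2(4): exp(t · J_2(4)) = e^(4t)·(I + t·N), where N is the 2×2 nilpotent shift.
  For a 1×1 block at λ = 4: exp(t · [4]) = [e^(4t)].

After assembling e^{tJ} and conjugating by P, we get:

e^{tB} =
  [exp(4*t), 0, 0]
  [-t*exp(4*t), -t*exp(4*t) + exp(4*t), -t*exp(4*t)]
  [t*exp(4*t), t*exp(4*t), t*exp(4*t) + exp(4*t)]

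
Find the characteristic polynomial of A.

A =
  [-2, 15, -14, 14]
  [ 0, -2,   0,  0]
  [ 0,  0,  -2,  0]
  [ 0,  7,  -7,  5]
x^4 + x^3 - 18*x^2 - 52*x - 40

Expanding det(x·I − A) (e.g. by cofactor expansion or by noting that A is similar to its Jordan form J, which has the same characteristic polynomial as A) gives
  χ_A(x) = x^4 + x^3 - 18*x^2 - 52*x - 40
which factors as (x - 5)*(x + 2)^3. The eigenvalues (with algebraic multiplicities) are λ = -2 with multiplicity 3, λ = 5 with multiplicity 1.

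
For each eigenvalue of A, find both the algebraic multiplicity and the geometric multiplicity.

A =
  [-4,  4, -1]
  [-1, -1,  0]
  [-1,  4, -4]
λ = -3: alg = 3, geom = 1

Step 1 — factor the characteristic polynomial to read off the algebraic multiplicities:
  χ_A(x) = (x + 3)^3

Step 2 — compute geometric multiplicities via the rank-nullity identity g(λ) = n − rank(A − λI):
  rank(A − (-3)·I) = 2, so dim ker(A − (-3)·I) = n − 2 = 1

Summary:
  λ = -3: algebraic multiplicity = 3, geometric multiplicity = 1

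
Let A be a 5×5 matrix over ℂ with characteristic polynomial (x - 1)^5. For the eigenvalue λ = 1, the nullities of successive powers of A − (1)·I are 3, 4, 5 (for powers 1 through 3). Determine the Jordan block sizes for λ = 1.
Block sizes for λ = 1: [3, 1, 1]

From the dimensions of kernels of powers, the number of Jordan blocks of size at least j is d_j − d_{j−1} where d_j = dim ker(N^j) (with d_0 = 0). Computing the differences gives [3, 1, 1].
The number of blocks of size exactly k is (#blocks of size ≥ k) − (#blocks of size ≥ k + 1), so the partition is: 2 block(s) of size 1, 1 block(s) of size 3.
In nonincreasing order the block sizes are [3, 1, 1].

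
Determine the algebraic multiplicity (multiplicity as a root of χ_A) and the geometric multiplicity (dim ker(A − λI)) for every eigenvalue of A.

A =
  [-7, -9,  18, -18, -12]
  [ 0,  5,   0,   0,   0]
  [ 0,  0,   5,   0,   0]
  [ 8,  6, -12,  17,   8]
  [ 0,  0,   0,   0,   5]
λ = 5: alg = 5, geom = 4

Step 1 — factor the characteristic polynomial to read off the algebraic multiplicities:
  χ_A(x) = (x - 5)^5

Step 2 — compute geometric multiplicities via the rank-nullity identity g(λ) = n − rank(A − λI):
  rank(A − (5)·I) = 1, so dim ker(A − (5)·I) = n − 1 = 4

Summary:
  λ = 5: algebraic multiplicity = 5, geometric multiplicity = 4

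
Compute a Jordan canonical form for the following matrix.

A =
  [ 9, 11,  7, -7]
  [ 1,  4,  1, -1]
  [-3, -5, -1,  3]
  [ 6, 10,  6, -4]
J_3(2) ⊕ J_1(2)

The characteristic polynomial is
  det(x·I − A) = x^4 - 8*x^3 + 24*x^2 - 32*x + 16 = (x - 2)^4

Eigenvalues and multiplicities (the geometric multiplicity of λ is n − rank(A − λI), which equals the number of Jordan blocks for λ):
  λ = 2: algebraic multiplicity = 4, geometric multiplicity = 2

Determining the block sizes for each eigenvalue:
  λ = 2: with am = 4 and gm = 2, the partition is not yet determined (e.g. several partitions of 4 into 2 parts exist). Let N = A − (2)·I. Computing rank(N^1) = 2, rank(N^2) = 1, rank(N^3) = 0; the number of blocks of size ≥ j is rank(N^{j−1}) − rank(N^j), giving [2, 1, 1]. So we have 1 block(s) of size 3, 1 block(s) of size 1 → block sizes [3, 1]

Assembling the blocks gives a Jordan form
J =
  [2, 1, 0, 0]
  [0, 2, 1, 0]
  [0, 0, 2, 0]
  [0, 0, 0, 2]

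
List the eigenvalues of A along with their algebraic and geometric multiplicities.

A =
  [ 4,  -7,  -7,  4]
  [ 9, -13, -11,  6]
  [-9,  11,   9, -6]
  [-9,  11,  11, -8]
λ = -2: alg = 4, geom = 2

Step 1 — factor the characteristic polynomial to read off the algebraic multiplicities:
  χ_A(x) = (x + 2)^4

Step 2 — compute geometric multiplicities via the rank-nullity identity g(λ) = n − rank(A − λI):
  rank(A − (-2)·I) = 2, so dim ker(A − (-2)·I) = n − 2 = 2

Summary:
  λ = -2: algebraic multiplicity = 4, geometric multiplicity = 2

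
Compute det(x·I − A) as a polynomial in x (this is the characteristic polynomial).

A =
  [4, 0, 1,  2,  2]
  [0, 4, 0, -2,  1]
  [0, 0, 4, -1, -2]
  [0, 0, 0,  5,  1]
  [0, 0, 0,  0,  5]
x^5 - 22*x^4 + 193*x^3 - 844*x^2 + 1840*x - 1600

Expanding det(x·I − A) (e.g. by cofactor expansion or by noting that A is similar to its Jordan form J, which has the same characteristic polynomial as A) gives
  χ_A(x) = x^5 - 22*x^4 + 193*x^3 - 844*x^2 + 1840*x - 1600
which factors as (x - 5)^2*(x - 4)^3. The eigenvalues (with algebraic multiplicities) are λ = 4 with multiplicity 3, λ = 5 with multiplicity 2.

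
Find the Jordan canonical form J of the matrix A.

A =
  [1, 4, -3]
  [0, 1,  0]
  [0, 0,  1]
J_2(1) ⊕ J_1(1)

The characteristic polynomial is
  det(x·I − A) = x^3 - 3*x^2 + 3*x - 1 = (x - 1)^3

Eigenvalues and multiplicities (the geometric multiplicity of λ is n − rank(A − λI), which equals the number of Jordan blocks for λ):
  λ = 1: algebraic multiplicity = 3, geometric multiplicity = 2

Determining the block sizes for each eigenvalue:
  λ = 1: 2 blocks summing to 3 forces exactly one block of size 2 and the rest size 1 → block sizes [2, 1]

Assembling the blocks gives a Jordan form
J =
  [1, 1, 0]
  [0, 1, 0]
  [0, 0, 1]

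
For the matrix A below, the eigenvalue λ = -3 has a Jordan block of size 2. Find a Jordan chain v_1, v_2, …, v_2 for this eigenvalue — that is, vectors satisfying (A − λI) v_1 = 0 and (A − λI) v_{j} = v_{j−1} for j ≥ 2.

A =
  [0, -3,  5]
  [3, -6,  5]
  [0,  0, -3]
A Jordan chain for λ = -3 of length 2:
v_1 = (3, 3, 0)ᵀ
v_2 = (1, 0, 0)ᵀ

Let N = A − (-3)·I. We want v_2 with N^2 v_2 = 0 but N^1 v_2 ≠ 0; then v_{j-1} := N · v_j for j = 2, …, 2.

Pick v_2 = (1, 0, 0)ᵀ.
Then v_1 = N · v_2 = (3, 3, 0)ᵀ.

Sanity check: (A − (-3)·I) v_1 = (0, 0, 0)ᵀ = 0. ✓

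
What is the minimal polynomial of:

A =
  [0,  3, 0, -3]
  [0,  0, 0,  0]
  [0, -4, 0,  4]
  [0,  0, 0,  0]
x^2

The characteristic polynomial is χ_A(x) = x^4, so the eigenvalues are known. The minimal polynomial is
  m_A(x) = Π_λ (x − λ)^{k_λ}
where k_λ is the size of the *largest* Jordan block for λ (equivalently, the smallest k with (A − λI)^k v = 0 for every generalised eigenvector v of λ).

  λ = 0: largest Jordan block has size 2, contributing (x − 0)^2

So m_A(x) = x^2 = x^2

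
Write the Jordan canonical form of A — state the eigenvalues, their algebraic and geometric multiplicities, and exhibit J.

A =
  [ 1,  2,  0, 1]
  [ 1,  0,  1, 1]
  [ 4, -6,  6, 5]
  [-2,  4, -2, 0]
J_1(1) ⊕ J_3(2)

The characteristic polynomial is
  det(x·I − A) = x^4 - 7*x^3 + 18*x^2 - 20*x + 8 = (x - 2)^3*(x - 1)

Eigenvalues and multiplicities (the geometric multiplicity of λ is n − rank(A − λI), which equals the number of Jordan blocks for λ):
  λ = 1: algebraic multiplicity = 1, geometric multiplicity = 1
  λ = 2: algebraic multiplicity = 3, geometric multiplicity = 1

Determining the block sizes for each eigenvalue:
  λ = 1: one block (gm = 1), so the single block has size am = 1 → block sizes [1]
  λ = 2: one block (gm = 1), so the single block has size am = 3 → block sizes [3]

Assembling the blocks gives a Jordan form
J =
  [1, 0, 0, 0]
  [0, 2, 1, 0]
  [0, 0, 2, 1]
  [0, 0, 0, 2]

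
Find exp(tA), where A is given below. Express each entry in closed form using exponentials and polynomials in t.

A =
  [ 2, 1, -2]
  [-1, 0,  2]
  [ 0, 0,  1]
e^{tA} =
  [t*exp(t) + exp(t), t*exp(t), -2*t*exp(t)]
  [-t*exp(t), -t*exp(t) + exp(t), 2*t*exp(t)]
  [0, 0, exp(t)]

Strategy: write A = P · J · P⁻¹ where J is a Jordan canonical form, so e^{tA} = P · e^{tJ} · P⁻¹, and e^{tJ} can be computed block-by-block.

A has Jordan form
J =
  [1, 1, 0]
  [0, 1, 0]
  [0, 0, 1]
(up to reordering of blocks).

Per-block formulas:
  For a 2×2 Jordan block J_2(1): exp(t · J_2(1)) = e^(1t)·(I + t·N), where N is the 2×2 nilpotent shift.
  For a 1×1 block at λ = 1: exp(t · [1]) = [e^(1t)].

After assembling e^{tJ} and conjugating by P, we get:

e^{tA} =
  [t*exp(t) + exp(t), t*exp(t), -2*t*exp(t)]
  [-t*exp(t), -t*exp(t) + exp(t), 2*t*exp(t)]
  [0, 0, exp(t)]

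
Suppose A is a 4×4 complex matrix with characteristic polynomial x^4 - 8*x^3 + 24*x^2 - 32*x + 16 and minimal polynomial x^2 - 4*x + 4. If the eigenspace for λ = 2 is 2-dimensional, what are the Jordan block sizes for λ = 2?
Block sizes for λ = 2: [2, 2]

Step 1 — from the characteristic polynomial, algebraic multiplicity of λ = 2 is 4. From dim ker(A − (2)·I) = 2, there are exactly 2 Jordan blocks for λ = 2.
Step 2 — from the minimal polynomial, the factor (x − 2)^2 tells us the largest block for λ = 2 has size 2.
Step 3 — with total size 4, 2 blocks, and largest block 2, the block sizes (in nonincreasing order) are [2, 2].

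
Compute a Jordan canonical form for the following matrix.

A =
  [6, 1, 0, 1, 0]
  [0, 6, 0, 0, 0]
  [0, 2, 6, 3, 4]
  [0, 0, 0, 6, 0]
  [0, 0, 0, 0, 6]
J_2(6) ⊕ J_2(6) ⊕ J_1(6)

The characteristic polynomial is
  det(x·I − A) = x^5 - 30*x^4 + 360*x^3 - 2160*x^2 + 6480*x - 7776 = (x - 6)^5

Eigenvalues and multiplicities (the geometric multiplicity of λ is n − rank(A − λI), which equals the number of Jordan blocks for λ):
  λ = 6: algebraic multiplicity = 5, geometric multiplicity = 3

Determining the block sizes for each eigenvalue:
  λ = 6: with am = 5 and gm = 3, the partition is not yet determined (e.g. several partitions of 5 into 3 parts exist). Let N = A − (6)·I. Computing rank(N^1) = 2, rank(N^2) = 0; the number of blocks of size ≥ j is rank(N^{j−1}) − rank(N^j), giving [3, 2]. So we have 2 block(s) of size 2, 1 block(s) of size 1 → block sizes [2, 2, 1]

Assembling the blocks gives a Jordan form
J =
  [6, 1, 0, 0, 0]
  [0, 6, 0, 0, 0]
  [0, 0, 6, 1, 0]
  [0, 0, 0, 6, 0]
  [0, 0, 0, 0, 6]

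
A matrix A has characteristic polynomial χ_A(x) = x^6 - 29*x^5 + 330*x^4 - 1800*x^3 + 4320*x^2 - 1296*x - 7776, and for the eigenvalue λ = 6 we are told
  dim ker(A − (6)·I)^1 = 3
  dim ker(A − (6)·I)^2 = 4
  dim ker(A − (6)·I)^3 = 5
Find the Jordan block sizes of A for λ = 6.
Block sizes for λ = 6: [3, 1, 1]

From the dimensions of kernels of powers, the number of Jordan blocks of size at least j is d_j − d_{j−1} where d_j = dim ker(N^j) (with d_0 = 0). Computing the differences gives [3, 1, 1].
The number of blocks of size exactly k is (#blocks of size ≥ k) − (#blocks of size ≥ k + 1), so the partition is: 2 block(s) of size 1, 1 block(s) of size 3.
In nonincreasing order the block sizes are [3, 1, 1].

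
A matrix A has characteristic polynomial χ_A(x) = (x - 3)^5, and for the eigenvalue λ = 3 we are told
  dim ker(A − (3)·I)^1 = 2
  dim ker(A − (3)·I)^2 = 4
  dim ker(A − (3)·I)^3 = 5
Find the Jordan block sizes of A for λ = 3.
Block sizes for λ = 3: [3, 2]

From the dimensions of kernels of powers, the number of Jordan blocks of size at least j is d_j − d_{j−1} where d_j = dim ker(N^j) (with d_0 = 0). Computing the differences gives [2, 2, 1].
The number of blocks of size exactly k is (#blocks of size ≥ k) − (#blocks of size ≥ k + 1), so the partition is: 1 block(s) of size 2, 1 block(s) of size 3.
In nonincreasing order the block sizes are [3, 2].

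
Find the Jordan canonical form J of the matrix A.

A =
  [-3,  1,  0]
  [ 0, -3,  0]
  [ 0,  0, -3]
J_2(-3) ⊕ J_1(-3)

The characteristic polynomial is
  det(x·I − A) = x^3 + 9*x^2 + 27*x + 27 = (x + 3)^3

Eigenvalues and multiplicities (the geometric multiplicity of λ is n − rank(A − λI), which equals the number of Jordan blocks for λ):
  λ = -3: algebraic multiplicity = 3, geometric multiplicity = 2

Determining the block sizes for each eigenvalue:
  λ = -3: 2 blocks summing to 3 forces exactly one block of size 2 and the rest size 1 → block sizes [2, 1]

Assembling the blocks gives a Jordan form
J =
  [-3,  1,  0]
  [ 0, -3,  0]
  [ 0,  0, -3]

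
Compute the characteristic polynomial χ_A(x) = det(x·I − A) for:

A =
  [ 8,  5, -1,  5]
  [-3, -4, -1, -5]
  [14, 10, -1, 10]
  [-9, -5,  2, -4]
x^4 + x^3 - 9*x^2 + 11*x - 4

Expanding det(x·I − A) (e.g. by cofactor expansion or by noting that A is similar to its Jordan form J, which has the same characteristic polynomial as A) gives
  χ_A(x) = x^4 + x^3 - 9*x^2 + 11*x - 4
which factors as (x - 1)^3*(x + 4). The eigenvalues (with algebraic multiplicities) are λ = -4 with multiplicity 1, λ = 1 with multiplicity 3.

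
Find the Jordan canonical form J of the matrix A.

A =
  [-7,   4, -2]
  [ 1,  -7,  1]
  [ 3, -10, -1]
J_3(-5)

The characteristic polynomial is
  det(x·I − A) = x^3 + 15*x^2 + 75*x + 125 = (x + 5)^3

Eigenvalues and multiplicities (the geometric multiplicity of λ is n − rank(A − λI), which equals the number of Jordan blocks for λ):
  λ = -5: algebraic multiplicity = 3, geometric multiplicity = 1

Determining the block sizes for each eigenvalue:
  λ = -5: one block (gm = 1), so the single block has size am = 3 → block sizes [3]

Assembling the blocks gives a Jordan form
J =
  [-5,  1,  0]
  [ 0, -5,  1]
  [ 0,  0, -5]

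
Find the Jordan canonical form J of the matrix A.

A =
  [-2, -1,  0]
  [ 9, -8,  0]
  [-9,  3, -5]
J_2(-5) ⊕ J_1(-5)

The characteristic polynomial is
  det(x·I − A) = x^3 + 15*x^2 + 75*x + 125 = (x + 5)^3

Eigenvalues and multiplicities (the geometric multiplicity of λ is n − rank(A − λI), which equals the number of Jordan blocks for λ):
  λ = -5: algebraic multiplicity = 3, geometric multiplicity = 2

Determining the block sizes for each eigenvalue:
  λ = -5: 2 blocks summing to 3 forces exactly one block of size 2 and the rest size 1 → block sizes [2, 1]

Assembling the blocks gives a Jordan form
J =
  [-5,  1,  0]
  [ 0, -5,  0]
  [ 0,  0, -5]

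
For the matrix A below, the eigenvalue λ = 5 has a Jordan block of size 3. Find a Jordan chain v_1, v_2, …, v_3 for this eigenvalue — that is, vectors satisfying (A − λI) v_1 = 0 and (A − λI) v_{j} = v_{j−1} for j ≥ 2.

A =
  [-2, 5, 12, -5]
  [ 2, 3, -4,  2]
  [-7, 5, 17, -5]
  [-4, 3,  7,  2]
A Jordan chain for λ = 5 of length 3:
v_1 = (-5, 2, -5, -3)ᵀ
v_2 = (-7, 2, -7, -4)ᵀ
v_3 = (1, 0, 0, 0)ᵀ

Let N = A − (5)·I. We want v_3 with N^3 v_3 = 0 but N^2 v_3 ≠ 0; then v_{j-1} := N · v_j for j = 3, …, 2.

Pick v_3 = (1, 0, 0, 0)ᵀ.
Then v_2 = N · v_3 = (-7, 2, -7, -4)ᵀ.
Then v_1 = N · v_2 = (-5, 2, -5, -3)ᵀ.

Sanity check: (A − (5)·I) v_1 = (0, 0, 0, 0)ᵀ = 0. ✓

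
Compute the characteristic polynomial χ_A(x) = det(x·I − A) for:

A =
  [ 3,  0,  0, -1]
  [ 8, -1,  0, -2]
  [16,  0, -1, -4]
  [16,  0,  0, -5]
x^4 + 4*x^3 + 6*x^2 + 4*x + 1

Expanding det(x·I − A) (e.g. by cofactor expansion or by noting that A is similar to its Jordan form J, which has the same characteristic polynomial as A) gives
  χ_A(x) = x^4 + 4*x^3 + 6*x^2 + 4*x + 1
which factors as (x + 1)^4. The eigenvalues (with algebraic multiplicities) are λ = -1 with multiplicity 4.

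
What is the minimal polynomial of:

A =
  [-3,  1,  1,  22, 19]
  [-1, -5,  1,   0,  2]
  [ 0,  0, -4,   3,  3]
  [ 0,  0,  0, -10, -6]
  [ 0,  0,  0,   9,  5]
x^4 + 13*x^3 + 60*x^2 + 112*x + 64

The characteristic polynomial is χ_A(x) = (x + 1)*(x + 4)^4, so the eigenvalues are known. The minimal polynomial is
  m_A(x) = Π_λ (x − λ)^{k_λ}
where k_λ is the size of the *largest* Jordan block for λ (equivalently, the smallest k with (A − λI)^k v = 0 for every generalised eigenvector v of λ).

  λ = -4: largest Jordan block has size 3, contributing (x + 4)^3
  λ = -1: largest Jordan block has size 1, contributing (x + 1)

So m_A(x) = (x + 1)*(x + 4)^3 = x^4 + 13*x^3 + 60*x^2 + 112*x + 64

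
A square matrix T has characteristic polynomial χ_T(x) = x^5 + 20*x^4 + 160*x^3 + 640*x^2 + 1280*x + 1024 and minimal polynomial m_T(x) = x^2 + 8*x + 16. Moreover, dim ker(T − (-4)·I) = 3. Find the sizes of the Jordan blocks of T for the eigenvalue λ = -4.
Block sizes for λ = -4: [2, 2, 1]

Step 1 — from the characteristic polynomial, algebraic multiplicity of λ = -4 is 5. From dim ker(T − (-4)·I) = 3, there are exactly 3 Jordan blocks for λ = -4.
Step 2 — from the minimal polynomial, the factor (x + 4)^2 tells us the largest block for λ = -4 has size 2.
Step 3 — with total size 5, 3 blocks, and largest block 2, the block sizes (in nonincreasing order) are [2, 2, 1].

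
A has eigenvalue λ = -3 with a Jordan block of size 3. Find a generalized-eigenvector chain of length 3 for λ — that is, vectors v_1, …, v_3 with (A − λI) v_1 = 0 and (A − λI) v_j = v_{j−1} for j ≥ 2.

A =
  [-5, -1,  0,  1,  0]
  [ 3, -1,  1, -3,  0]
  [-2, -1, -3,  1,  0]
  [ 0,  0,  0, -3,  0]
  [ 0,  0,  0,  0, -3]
A Jordan chain for λ = -3 of length 3:
v_1 = (1, -2, 1, 0, 0)ᵀ
v_2 = (-2, 3, -2, 0, 0)ᵀ
v_3 = (1, 0, 0, 0, 0)ᵀ

Let N = A − (-3)·I. We want v_3 with N^3 v_3 = 0 but N^2 v_3 ≠ 0; then v_{j-1} := N · v_j for j = 3, …, 2.

Pick v_3 = (1, 0, 0, 0, 0)ᵀ.
Then v_2 = N · v_3 = (-2, 3, -2, 0, 0)ᵀ.
Then v_1 = N · v_2 = (1, -2, 1, 0, 0)ᵀ.

Sanity check: (A − (-3)·I) v_1 = (0, 0, 0, 0, 0)ᵀ = 0. ✓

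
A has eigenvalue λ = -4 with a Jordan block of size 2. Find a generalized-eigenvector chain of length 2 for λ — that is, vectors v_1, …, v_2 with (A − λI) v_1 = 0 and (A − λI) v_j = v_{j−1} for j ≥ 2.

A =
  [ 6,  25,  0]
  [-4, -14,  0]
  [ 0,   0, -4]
A Jordan chain for λ = -4 of length 2:
v_1 = (10, -4, 0)ᵀ
v_2 = (1, 0, 0)ᵀ

Let N = A − (-4)·I. We want v_2 with N^2 v_2 = 0 but N^1 v_2 ≠ 0; then v_{j-1} := N · v_j for j = 2, …, 2.

Pick v_2 = (1, 0, 0)ᵀ.
Then v_1 = N · v_2 = (10, -4, 0)ᵀ.

Sanity check: (A − (-4)·I) v_1 = (0, 0, 0)ᵀ = 0. ✓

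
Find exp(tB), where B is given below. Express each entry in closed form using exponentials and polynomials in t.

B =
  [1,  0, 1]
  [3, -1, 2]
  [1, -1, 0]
e^{tB} =
  [t^2 + t + 1, -t^2/2, t^2/2 + t]
  [t^2 + 3*t, -t^2/2 - t + 1, t^2/2 + 2*t]
  [-t^2 + t, t^2/2 - t, 1 - t^2/2]

Strategy: write B = P · J · P⁻¹ where J is a Jordan canonical form, so e^{tB} = P · e^{tJ} · P⁻¹, and e^{tJ} can be computed block-by-block.

B has Jordan form
J =
  [0, 1, 0]
  [0, 0, 1]
  [0, 0, 0]
(up to reordering of blocks).

Per-block formulas:
  For a 3×3 Jordan block J_3(0): exp(t · J_3(0)) = e^(0t)·(I + t·N + (t^2/2)·N^2), where N is the 3×3 nilpotent shift.

After assembling e^{tJ} and conjugating by P, we get:

e^{tB} =
  [t^2 + t + 1, -t^2/2, t^2/2 + t]
  [t^2 + 3*t, -t^2/2 - t + 1, t^2/2 + 2*t]
  [-t^2 + t, t^2/2 - t, 1 - t^2/2]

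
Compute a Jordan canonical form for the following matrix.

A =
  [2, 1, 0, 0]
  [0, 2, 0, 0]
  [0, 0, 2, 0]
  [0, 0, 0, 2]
J_2(2) ⊕ J_1(2) ⊕ J_1(2)

The characteristic polynomial is
  det(x·I − A) = x^4 - 8*x^3 + 24*x^2 - 32*x + 16 = (x - 2)^4

Eigenvalues and multiplicities (the geometric multiplicity of λ is n − rank(A − λI), which equals the number of Jordan blocks for λ):
  λ = 2: algebraic multiplicity = 4, geometric multiplicity = 3

Determining the block sizes for each eigenvalue:
  λ = 2: 3 blocks summing to 4 forces exactly one block of size 2 and the rest size 1 → block sizes [2, 1, 1]

Assembling the blocks gives a Jordan form
J =
  [2, 1, 0, 0]
  [0, 2, 0, 0]
  [0, 0, 2, 0]
  [0, 0, 0, 2]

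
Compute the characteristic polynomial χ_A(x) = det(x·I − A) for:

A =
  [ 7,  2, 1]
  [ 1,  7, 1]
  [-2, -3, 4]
x^3 - 18*x^2 + 108*x - 216

Expanding det(x·I − A) (e.g. by cofactor expansion or by noting that A is similar to its Jordan form J, which has the same characteristic polynomial as A) gives
  χ_A(x) = x^3 - 18*x^2 + 108*x - 216
which factors as (x - 6)^3. The eigenvalues (with algebraic multiplicities) are λ = 6 with multiplicity 3.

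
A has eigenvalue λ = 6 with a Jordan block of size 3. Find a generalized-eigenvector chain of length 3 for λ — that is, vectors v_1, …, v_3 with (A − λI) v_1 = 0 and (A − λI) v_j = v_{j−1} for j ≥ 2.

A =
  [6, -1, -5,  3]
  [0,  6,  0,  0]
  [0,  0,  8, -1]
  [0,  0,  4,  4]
A Jordan chain for λ = 6 of length 3:
v_1 = (2, 0, 0, 0)ᵀ
v_2 = (-5, 0, 2, 4)ᵀ
v_3 = (0, 0, 1, 0)ᵀ

Let N = A − (6)·I. We want v_3 with N^3 v_3 = 0 but N^2 v_3 ≠ 0; then v_{j-1} := N · v_j for j = 3, …, 2.

Pick v_3 = (0, 0, 1, 0)ᵀ.
Then v_2 = N · v_3 = (-5, 0, 2, 4)ᵀ.
Then v_1 = N · v_2 = (2, 0, 0, 0)ᵀ.

Sanity check: (A − (6)·I) v_1 = (0, 0, 0, 0)ᵀ = 0. ✓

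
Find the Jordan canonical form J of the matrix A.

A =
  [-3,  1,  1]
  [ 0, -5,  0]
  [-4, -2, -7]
J_2(-5) ⊕ J_1(-5)

The characteristic polynomial is
  det(x·I − A) = x^3 + 15*x^2 + 75*x + 125 = (x + 5)^3

Eigenvalues and multiplicities (the geometric multiplicity of λ is n − rank(A − λI), which equals the number of Jordan blocks for λ):
  λ = -5: algebraic multiplicity = 3, geometric multiplicity = 2

Determining the block sizes for each eigenvalue:
  λ = -5: 2 blocks summing to 3 forces exactly one block of size 2 and the rest size 1 → block sizes [2, 1]

Assembling the blocks gives a Jordan form
J =
  [-5,  1,  0]
  [ 0, -5,  0]
  [ 0,  0, -5]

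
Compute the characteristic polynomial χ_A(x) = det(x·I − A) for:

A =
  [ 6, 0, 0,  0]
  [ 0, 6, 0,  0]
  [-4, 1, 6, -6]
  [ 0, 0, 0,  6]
x^4 - 24*x^3 + 216*x^2 - 864*x + 1296

Expanding det(x·I − A) (e.g. by cofactor expansion or by noting that A is similar to its Jordan form J, which has the same characteristic polynomial as A) gives
  χ_A(x) = x^4 - 24*x^3 + 216*x^2 - 864*x + 1296
which factors as (x - 6)^4. The eigenvalues (with algebraic multiplicities) are λ = 6 with multiplicity 4.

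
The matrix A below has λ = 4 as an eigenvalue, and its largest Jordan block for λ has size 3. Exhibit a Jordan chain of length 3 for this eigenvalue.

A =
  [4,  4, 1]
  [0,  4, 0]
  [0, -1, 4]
A Jordan chain for λ = 4 of length 3:
v_1 = (-1, 0, 0)ᵀ
v_2 = (4, 0, -1)ᵀ
v_3 = (0, 1, 0)ᵀ

Let N = A − (4)·I. We want v_3 with N^3 v_3 = 0 but N^2 v_3 ≠ 0; then v_{j-1} := N · v_j for j = 3, …, 2.

Pick v_3 = (0, 1, 0)ᵀ.
Then v_2 = N · v_3 = (4, 0, -1)ᵀ.
Then v_1 = N · v_2 = (-1, 0, 0)ᵀ.

Sanity check: (A − (4)·I) v_1 = (0, 0, 0)ᵀ = 0. ✓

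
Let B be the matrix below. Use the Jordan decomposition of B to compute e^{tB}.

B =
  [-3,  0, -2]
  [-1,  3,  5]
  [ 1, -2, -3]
e^{tB} =
  [t^2*exp(-t) - 2*t*exp(-t) + exp(-t), 2*t^2*exp(-t), 4*t^2*exp(-t) - 2*t*exp(-t)]
  [3*t^2*exp(-t)/2 - t*exp(-t), 3*t^2*exp(-t) + 4*t*exp(-t) + exp(-t), 6*t^2*exp(-t) + 5*t*exp(-t)]
  [-t^2*exp(-t) + t*exp(-t), -2*t^2*exp(-t) - 2*t*exp(-t), -4*t^2*exp(-t) - 2*t*exp(-t) + exp(-t)]

Strategy: write B = P · J · P⁻¹ where J is a Jordan canonical form, so e^{tB} = P · e^{tJ} · P⁻¹, and e^{tJ} can be computed block-by-block.

B has Jordan form
J =
  [-1,  1,  0]
  [ 0, -1,  1]
  [ 0,  0, -1]
(up to reordering of blocks).

Per-block formulas:
  For a 3×3 Jordan block J_3(-1): exp(t · J_3(-1)) = e^(-1t)·(I + t·N + (t^2/2)·N^2), where N is the 3×3 nilpotent shift.

After assembling e^{tJ} and conjugating by P, we get:

e^{tB} =
  [t^2*exp(-t) - 2*t*exp(-t) + exp(-t), 2*t^2*exp(-t), 4*t^2*exp(-t) - 2*t*exp(-t)]
  [3*t^2*exp(-t)/2 - t*exp(-t), 3*t^2*exp(-t) + 4*t*exp(-t) + exp(-t), 6*t^2*exp(-t) + 5*t*exp(-t)]
  [-t^2*exp(-t) + t*exp(-t), -2*t^2*exp(-t) - 2*t*exp(-t), -4*t^2*exp(-t) - 2*t*exp(-t) + exp(-t)]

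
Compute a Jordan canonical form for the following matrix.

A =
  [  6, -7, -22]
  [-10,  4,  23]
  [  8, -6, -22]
J_3(-4)

The characteristic polynomial is
  det(x·I − A) = x^3 + 12*x^2 + 48*x + 64 = (x + 4)^3

Eigenvalues and multiplicities (the geometric multiplicity of λ is n − rank(A − λI), which equals the number of Jordan blocks for λ):
  λ = -4: algebraic multiplicity = 3, geometric multiplicity = 1

Determining the block sizes for each eigenvalue:
  λ = -4: one block (gm = 1), so the single block has size am = 3 → block sizes [3]

Assembling the blocks gives a Jordan form
J =
  [-4,  1,  0]
  [ 0, -4,  1]
  [ 0,  0, -4]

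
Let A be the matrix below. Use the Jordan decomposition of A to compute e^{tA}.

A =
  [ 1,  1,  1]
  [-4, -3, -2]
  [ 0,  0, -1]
e^{tA} =
  [2*t*exp(-t) + exp(-t), t*exp(-t), t*exp(-t)]
  [-4*t*exp(-t), -2*t*exp(-t) + exp(-t), -2*t*exp(-t)]
  [0, 0, exp(-t)]

Strategy: write A = P · J · P⁻¹ where J is a Jordan canonical form, so e^{tA} = P · e^{tJ} · P⁻¹, and e^{tJ} can be computed block-by-block.

A has Jordan form
J =
  [-1,  1,  0]
  [ 0, -1,  0]
  [ 0,  0, -1]
(up to reordering of blocks).

Per-block formulas:
  For a 1×1 block at λ = -1: exp(t · [-1]) = [e^(-1t)].
  For a 2×2 Jordan block J_2(-1): exp(t · J_2(-1)) = e^(-1t)·(I + t·N), where N is the 2×2 nilpotent shift.

After assembling e^{tJ} and conjugating by P, we get:

e^{tA} =
  [2*t*exp(-t) + exp(-t), t*exp(-t), t*exp(-t)]
  [-4*t*exp(-t), -2*t*exp(-t) + exp(-t), -2*t*exp(-t)]
  [0, 0, exp(-t)]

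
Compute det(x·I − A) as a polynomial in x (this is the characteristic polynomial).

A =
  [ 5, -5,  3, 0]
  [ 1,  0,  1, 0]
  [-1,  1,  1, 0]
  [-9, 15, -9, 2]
x^4 - 8*x^3 + 24*x^2 - 32*x + 16

Expanding det(x·I − A) (e.g. by cofactor expansion or by noting that A is similar to its Jordan form J, which has the same characteristic polynomial as A) gives
  χ_A(x) = x^4 - 8*x^3 + 24*x^2 - 32*x + 16
which factors as (x - 2)^4. The eigenvalues (with algebraic multiplicities) are λ = 2 with multiplicity 4.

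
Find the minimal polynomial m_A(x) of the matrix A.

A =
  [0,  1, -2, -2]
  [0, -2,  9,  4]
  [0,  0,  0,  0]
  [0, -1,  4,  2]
x^3

The characteristic polynomial is χ_A(x) = x^4, so the eigenvalues are known. The minimal polynomial is
  m_A(x) = Π_λ (x − λ)^{k_λ}
where k_λ is the size of the *largest* Jordan block for λ (equivalently, the smallest k with (A − λI)^k v = 0 for every generalised eigenvector v of λ).

  λ = 0: largest Jordan block has size 3, contributing (x − 0)^3

So m_A(x) = x^3 = x^3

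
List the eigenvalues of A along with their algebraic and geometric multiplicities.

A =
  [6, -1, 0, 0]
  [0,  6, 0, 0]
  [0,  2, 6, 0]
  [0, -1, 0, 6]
λ = 6: alg = 4, geom = 3

Step 1 — factor the characteristic polynomial to read off the algebraic multiplicities:
  χ_A(x) = (x - 6)^4

Step 2 — compute geometric multiplicities via the rank-nullity identity g(λ) = n − rank(A − λI):
  rank(A − (6)·I) = 1, so dim ker(A − (6)·I) = n − 1 = 3

Summary:
  λ = 6: algebraic multiplicity = 4, geometric multiplicity = 3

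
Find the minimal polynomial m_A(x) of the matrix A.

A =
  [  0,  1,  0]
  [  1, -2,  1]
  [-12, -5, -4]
x^3 + 6*x^2 + 12*x + 8

The characteristic polynomial is χ_A(x) = (x + 2)^3, so the eigenvalues are known. The minimal polynomial is
  m_A(x) = Π_λ (x − λ)^{k_λ}
where k_λ is the size of the *largest* Jordan block for λ (equivalently, the smallest k with (A − λI)^k v = 0 for every generalised eigenvector v of λ).

  λ = -2: largest Jordan block has size 3, contributing (x + 2)^3

So m_A(x) = (x + 2)^3 = x^3 + 6*x^2 + 12*x + 8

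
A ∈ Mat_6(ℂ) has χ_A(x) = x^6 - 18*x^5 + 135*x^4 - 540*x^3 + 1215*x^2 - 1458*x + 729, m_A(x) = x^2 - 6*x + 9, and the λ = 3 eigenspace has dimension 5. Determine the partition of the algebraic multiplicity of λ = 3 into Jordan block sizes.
Block sizes for λ = 3: [2, 1, 1, 1, 1]

Step 1 — from the characteristic polynomial, algebraic multiplicity of λ = 3 is 6. From dim ker(A − (3)·I) = 5, there are exactly 5 Jordan blocks for λ = 3.
Step 2 — from the minimal polynomial, the factor (x − 3)^2 tells us the largest block for λ = 3 has size 2.
Step 3 — with total size 6, 5 blocks, and largest block 2, the block sizes (in nonincreasing order) are [2, 1, 1, 1, 1].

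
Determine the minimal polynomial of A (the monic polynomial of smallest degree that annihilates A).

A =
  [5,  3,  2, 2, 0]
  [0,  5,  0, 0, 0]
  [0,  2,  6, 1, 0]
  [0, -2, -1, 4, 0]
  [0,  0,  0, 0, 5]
x^2 - 10*x + 25

The characteristic polynomial is χ_A(x) = (x - 5)^5, so the eigenvalues are known. The minimal polynomial is
  m_A(x) = Π_λ (x − λ)^{k_λ}
where k_λ is the size of the *largest* Jordan block for λ (equivalently, the smallest k with (A − λI)^k v = 0 for every generalised eigenvector v of λ).

  λ = 5: largest Jordan block has size 2, contributing (x − 5)^2

So m_A(x) = (x - 5)^2 = x^2 - 10*x + 25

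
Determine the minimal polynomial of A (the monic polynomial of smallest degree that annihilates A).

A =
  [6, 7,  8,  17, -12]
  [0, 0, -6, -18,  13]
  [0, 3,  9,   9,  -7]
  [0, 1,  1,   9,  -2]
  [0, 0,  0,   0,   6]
x^3 - 18*x^2 + 108*x - 216

The characteristic polynomial is χ_A(x) = (x - 6)^5, so the eigenvalues are known. The minimal polynomial is
  m_A(x) = Π_λ (x − λ)^{k_λ}
where k_λ is the size of the *largest* Jordan block for λ (equivalently, the smallest k with (A − λI)^k v = 0 for every generalised eigenvector v of λ).

  λ = 6: largest Jordan block has size 3, contributing (x − 6)^3

So m_A(x) = (x - 6)^3 = x^3 - 18*x^2 + 108*x - 216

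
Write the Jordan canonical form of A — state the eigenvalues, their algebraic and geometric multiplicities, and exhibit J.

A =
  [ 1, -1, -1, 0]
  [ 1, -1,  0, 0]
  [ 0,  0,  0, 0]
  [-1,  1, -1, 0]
J_3(0) ⊕ J_1(0)

The characteristic polynomial is
  det(x·I − A) = x^4

Eigenvalues and multiplicities (the geometric multiplicity of λ is n − rank(A − λI), which equals the number of Jordan blocks for λ):
  λ = 0: algebraic multiplicity = 4, geometric multiplicity = 2

Determining the block sizes for each eigenvalue:
  λ = 0: with am = 4 and gm = 2, the partition is not yet determined (e.g. several partitions of 4 into 2 parts exist). Let N = A − (0)·I. Computing rank(N^1) = 2, rank(N^2) = 1, rank(N^3) = 0; the number of blocks of size ≥ j is rank(N^{j−1}) − rank(N^j), giving [2, 1, 1]. So we have 1 block(s) of size 3, 1 block(s) of size 1 → block sizes [3, 1]

Assembling the blocks gives a Jordan form
J =
  [0, 1, 0, 0]
  [0, 0, 1, 0]
  [0, 0, 0, 0]
  [0, 0, 0, 0]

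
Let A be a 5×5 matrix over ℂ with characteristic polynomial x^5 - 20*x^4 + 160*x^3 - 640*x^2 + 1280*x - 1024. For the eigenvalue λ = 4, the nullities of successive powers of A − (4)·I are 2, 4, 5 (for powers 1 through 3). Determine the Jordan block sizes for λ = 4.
Block sizes for λ = 4: [3, 2]

From the dimensions of kernels of powers, the number of Jordan blocks of size at least j is d_j − d_{j−1} where d_j = dim ker(N^j) (with d_0 = 0). Computing the differences gives [2, 2, 1].
The number of blocks of size exactly k is (#blocks of size ≥ k) − (#blocks of size ≥ k + 1), so the partition is: 1 block(s) of size 2, 1 block(s) of size 3.
In nonincreasing order the block sizes are [3, 2].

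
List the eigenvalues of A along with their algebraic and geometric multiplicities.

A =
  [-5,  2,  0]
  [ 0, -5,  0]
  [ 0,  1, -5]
λ = -5: alg = 3, geom = 2

Step 1 — factor the characteristic polynomial to read off the algebraic multiplicities:
  χ_A(x) = (x + 5)^3

Step 2 — compute geometric multiplicities via the rank-nullity identity g(λ) = n − rank(A − λI):
  rank(A − (-5)·I) = 1, so dim ker(A − (-5)·I) = n − 1 = 2

Summary:
  λ = -5: algebraic multiplicity = 3, geometric multiplicity = 2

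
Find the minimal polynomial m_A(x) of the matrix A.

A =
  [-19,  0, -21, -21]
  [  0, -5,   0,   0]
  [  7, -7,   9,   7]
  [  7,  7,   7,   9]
x^2 + 3*x - 10

The characteristic polynomial is χ_A(x) = (x - 2)^2*(x + 5)^2, so the eigenvalues are known. The minimal polynomial is
  m_A(x) = Π_λ (x − λ)^{k_λ}
where k_λ is the size of the *largest* Jordan block for λ (equivalently, the smallest k with (A − λI)^k v = 0 for every generalised eigenvector v of λ).

  λ = -5: largest Jordan block has size 1, contributing (x + 5)
  λ = 2: largest Jordan block has size 1, contributing (x − 2)

So m_A(x) = (x - 2)*(x + 5) = x^2 + 3*x - 10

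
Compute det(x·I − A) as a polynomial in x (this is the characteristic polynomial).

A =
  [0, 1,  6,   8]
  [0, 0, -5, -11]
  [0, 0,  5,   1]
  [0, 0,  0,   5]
x^4 - 10*x^3 + 25*x^2

Expanding det(x·I − A) (e.g. by cofactor expansion or by noting that A is similar to its Jordan form J, which has the same characteristic polynomial as A) gives
  χ_A(x) = x^4 - 10*x^3 + 25*x^2
which factors as x^2*(x - 5)^2. The eigenvalues (with algebraic multiplicities) are λ = 0 with multiplicity 2, λ = 5 with multiplicity 2.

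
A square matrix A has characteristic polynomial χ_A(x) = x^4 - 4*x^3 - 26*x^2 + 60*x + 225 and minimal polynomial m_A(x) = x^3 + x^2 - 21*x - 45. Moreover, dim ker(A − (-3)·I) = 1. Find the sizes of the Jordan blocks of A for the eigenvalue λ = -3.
Block sizes for λ = -3: [2]

Step 1 — from the characteristic polynomial, algebraic multiplicity of λ = -3 is 2. From dim ker(A − (-3)·I) = 1, there are exactly 1 Jordan blocks for λ = -3.
Step 2 — from the minimal polynomial, the factor (x + 3)^2 tells us the largest block for λ = -3 has size 2.
Step 3 — with total size 2, 1 blocks, and largest block 2, the block sizes (in nonincreasing order) are [2].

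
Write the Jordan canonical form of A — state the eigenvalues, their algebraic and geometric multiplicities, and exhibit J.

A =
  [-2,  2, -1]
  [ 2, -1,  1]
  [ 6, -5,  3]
J_3(0)

The characteristic polynomial is
  det(x·I − A) = x^3

Eigenvalues and multiplicities (the geometric multiplicity of λ is n − rank(A − λI), which equals the number of Jordan blocks for λ):
  λ = 0: algebraic multiplicity = 3, geometric multiplicity = 1

Determining the block sizes for each eigenvalue:
  λ = 0: one block (gm = 1), so the single block has size am = 3 → block sizes [3]

Assembling the blocks gives a Jordan form
J =
  [0, 1, 0]
  [0, 0, 1]
  [0, 0, 0]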